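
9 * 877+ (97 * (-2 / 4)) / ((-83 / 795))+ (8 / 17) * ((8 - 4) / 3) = 8358.18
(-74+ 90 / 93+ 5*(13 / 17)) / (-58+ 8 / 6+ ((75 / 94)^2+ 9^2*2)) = -0.65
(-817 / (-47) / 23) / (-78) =-817 / 84318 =-0.01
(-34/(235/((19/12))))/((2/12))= -323/235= -1.37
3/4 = 0.75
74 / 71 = 1.04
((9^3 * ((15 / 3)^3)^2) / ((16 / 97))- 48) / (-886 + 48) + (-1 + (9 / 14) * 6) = -7733960839 / 93856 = -82402.41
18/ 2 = 9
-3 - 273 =-276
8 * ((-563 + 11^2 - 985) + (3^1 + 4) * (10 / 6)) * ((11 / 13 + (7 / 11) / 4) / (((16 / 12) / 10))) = -1109750 / 13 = -85365.38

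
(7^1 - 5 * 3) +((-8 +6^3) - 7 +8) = 201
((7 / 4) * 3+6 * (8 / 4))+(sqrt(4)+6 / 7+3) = 23.11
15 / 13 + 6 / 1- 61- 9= -817 / 13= -62.85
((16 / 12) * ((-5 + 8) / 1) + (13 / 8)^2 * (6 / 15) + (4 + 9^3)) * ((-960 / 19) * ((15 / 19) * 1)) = -10628010 / 361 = -29440.47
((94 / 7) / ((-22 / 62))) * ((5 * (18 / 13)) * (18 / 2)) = -2360340 / 1001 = -2357.98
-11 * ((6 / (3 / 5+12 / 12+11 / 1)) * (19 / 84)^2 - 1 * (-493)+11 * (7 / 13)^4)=-11497307615167 / 2116027368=-5433.44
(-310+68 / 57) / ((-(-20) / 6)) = -8801 / 95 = -92.64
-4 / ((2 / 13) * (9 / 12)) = -104 / 3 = -34.67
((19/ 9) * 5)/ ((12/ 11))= 1045/ 108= 9.68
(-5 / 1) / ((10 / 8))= -4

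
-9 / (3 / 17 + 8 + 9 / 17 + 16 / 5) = -765 / 1012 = -0.76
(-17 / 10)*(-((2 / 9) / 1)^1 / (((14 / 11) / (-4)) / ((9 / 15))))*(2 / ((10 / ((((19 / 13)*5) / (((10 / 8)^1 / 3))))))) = -28424 / 11375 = -2.50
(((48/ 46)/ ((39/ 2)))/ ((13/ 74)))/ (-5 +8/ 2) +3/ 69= -1015/ 3887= -0.26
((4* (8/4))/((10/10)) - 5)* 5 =15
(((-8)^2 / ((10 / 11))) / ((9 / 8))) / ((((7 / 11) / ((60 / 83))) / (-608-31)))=-26391552 / 581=-45424.36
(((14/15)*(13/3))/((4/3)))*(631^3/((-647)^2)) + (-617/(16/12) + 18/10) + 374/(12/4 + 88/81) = 12063913627379/8313574740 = 1451.11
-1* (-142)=142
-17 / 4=-4.25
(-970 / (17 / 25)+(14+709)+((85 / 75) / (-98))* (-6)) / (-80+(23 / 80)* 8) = 5859332 / 647241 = 9.05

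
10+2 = 12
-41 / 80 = -0.51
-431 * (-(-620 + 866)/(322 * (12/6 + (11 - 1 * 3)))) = 53013/1610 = 32.93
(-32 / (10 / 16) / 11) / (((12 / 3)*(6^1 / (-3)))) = 32 / 55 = 0.58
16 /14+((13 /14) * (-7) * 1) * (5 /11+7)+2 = -3489 /77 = -45.31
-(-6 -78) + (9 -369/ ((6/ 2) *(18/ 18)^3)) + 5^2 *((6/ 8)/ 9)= -335/ 12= -27.92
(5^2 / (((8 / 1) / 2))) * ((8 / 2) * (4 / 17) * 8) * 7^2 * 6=235200 / 17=13835.29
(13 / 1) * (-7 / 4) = -91 / 4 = -22.75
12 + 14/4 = 15.50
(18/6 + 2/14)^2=484/49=9.88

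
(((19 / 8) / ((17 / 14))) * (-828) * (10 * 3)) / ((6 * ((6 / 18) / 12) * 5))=-991116 / 17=-58300.94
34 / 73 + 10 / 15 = 248 / 219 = 1.13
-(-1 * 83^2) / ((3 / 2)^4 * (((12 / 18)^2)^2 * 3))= 6889 / 3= 2296.33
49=49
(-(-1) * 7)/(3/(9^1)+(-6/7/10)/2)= 1470/61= 24.10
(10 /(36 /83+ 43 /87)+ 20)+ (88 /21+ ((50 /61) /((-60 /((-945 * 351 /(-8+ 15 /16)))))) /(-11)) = 995441130914 /10669888383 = 93.29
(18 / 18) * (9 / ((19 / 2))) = 18 / 19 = 0.95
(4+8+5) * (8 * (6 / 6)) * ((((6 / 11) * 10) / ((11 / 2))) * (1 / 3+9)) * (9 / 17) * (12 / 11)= 967680 / 1331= 727.03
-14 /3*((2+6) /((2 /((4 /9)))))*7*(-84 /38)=21952 /171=128.37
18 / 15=6 / 5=1.20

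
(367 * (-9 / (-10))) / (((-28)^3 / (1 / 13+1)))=-3303 / 203840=-0.02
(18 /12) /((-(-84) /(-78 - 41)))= -2.12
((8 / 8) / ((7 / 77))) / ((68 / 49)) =539 / 68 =7.93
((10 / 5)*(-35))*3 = -210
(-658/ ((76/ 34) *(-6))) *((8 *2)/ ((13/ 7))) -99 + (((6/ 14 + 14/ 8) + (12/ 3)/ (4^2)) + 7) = 1727849/ 5187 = 333.11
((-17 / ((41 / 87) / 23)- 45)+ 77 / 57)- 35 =-2122772 / 2337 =-908.33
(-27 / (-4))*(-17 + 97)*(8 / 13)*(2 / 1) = 8640 / 13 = 664.62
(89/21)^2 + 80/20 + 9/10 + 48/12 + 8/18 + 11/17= 2095633/74970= 27.95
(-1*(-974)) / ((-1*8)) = -487 / 4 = -121.75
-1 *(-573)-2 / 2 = 572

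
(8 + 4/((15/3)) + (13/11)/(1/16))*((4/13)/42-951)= -131887468/5005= -26351.14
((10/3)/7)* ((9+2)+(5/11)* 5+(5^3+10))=2330/33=70.61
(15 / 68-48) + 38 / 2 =-1957 / 68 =-28.78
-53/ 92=-0.58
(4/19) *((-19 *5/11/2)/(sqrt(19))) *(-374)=340 *sqrt(19)/19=78.00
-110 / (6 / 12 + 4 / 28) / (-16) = 385 / 36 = 10.69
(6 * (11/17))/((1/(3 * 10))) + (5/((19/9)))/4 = 151245/1292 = 117.06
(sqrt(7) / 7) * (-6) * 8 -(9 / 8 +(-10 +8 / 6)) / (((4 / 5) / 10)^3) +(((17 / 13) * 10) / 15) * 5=12258835 / 832 -48 * sqrt(7) / 7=14716.03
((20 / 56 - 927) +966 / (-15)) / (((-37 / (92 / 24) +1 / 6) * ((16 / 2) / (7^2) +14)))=4786737 / 648890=7.38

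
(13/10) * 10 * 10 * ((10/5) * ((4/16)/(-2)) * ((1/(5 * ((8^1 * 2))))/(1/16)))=-13/2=-6.50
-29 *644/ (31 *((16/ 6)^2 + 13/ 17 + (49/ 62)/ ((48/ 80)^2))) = -634984/ 10615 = -59.82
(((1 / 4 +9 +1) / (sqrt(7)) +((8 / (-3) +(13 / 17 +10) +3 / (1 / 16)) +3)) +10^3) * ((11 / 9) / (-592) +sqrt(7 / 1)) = 1095529 / 135864 +2686000525 * sqrt(7) / 2536128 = 2810.17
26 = 26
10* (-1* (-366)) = 3660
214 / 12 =107 / 6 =17.83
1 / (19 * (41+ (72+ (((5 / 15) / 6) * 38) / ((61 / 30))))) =183 / 396511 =0.00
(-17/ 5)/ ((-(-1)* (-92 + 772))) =-0.00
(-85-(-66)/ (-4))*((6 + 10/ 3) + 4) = -4060/ 3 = -1353.33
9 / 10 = 0.90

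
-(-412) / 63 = 412 / 63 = 6.54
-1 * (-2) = 2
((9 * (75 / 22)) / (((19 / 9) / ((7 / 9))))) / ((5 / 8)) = 3780 / 209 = 18.09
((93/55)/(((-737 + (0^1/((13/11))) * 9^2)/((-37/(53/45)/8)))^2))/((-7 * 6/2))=-0.00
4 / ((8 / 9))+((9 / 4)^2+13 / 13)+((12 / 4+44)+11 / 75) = 69251 / 1200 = 57.71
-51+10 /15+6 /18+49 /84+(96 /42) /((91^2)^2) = -284654662919 /5760296724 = -49.42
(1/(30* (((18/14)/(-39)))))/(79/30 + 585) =-91/52887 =-0.00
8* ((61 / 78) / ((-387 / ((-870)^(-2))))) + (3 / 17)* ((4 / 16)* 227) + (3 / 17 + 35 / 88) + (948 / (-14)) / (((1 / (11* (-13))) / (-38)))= -367948.84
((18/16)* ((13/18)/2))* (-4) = -13/8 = -1.62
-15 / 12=-5 / 4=-1.25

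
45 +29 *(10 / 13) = 875 / 13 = 67.31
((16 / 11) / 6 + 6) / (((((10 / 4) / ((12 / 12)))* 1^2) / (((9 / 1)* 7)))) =157.31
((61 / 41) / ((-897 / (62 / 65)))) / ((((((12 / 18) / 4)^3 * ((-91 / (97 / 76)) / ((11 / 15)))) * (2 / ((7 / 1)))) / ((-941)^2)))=10719794143542 / 984091225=10893.09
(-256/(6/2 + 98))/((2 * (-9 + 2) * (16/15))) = 120/707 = 0.17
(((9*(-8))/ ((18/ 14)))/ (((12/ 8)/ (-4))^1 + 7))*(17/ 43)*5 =-38080/ 2279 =-16.71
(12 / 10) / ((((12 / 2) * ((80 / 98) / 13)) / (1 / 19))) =637 / 3800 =0.17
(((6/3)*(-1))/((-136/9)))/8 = 9/544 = 0.02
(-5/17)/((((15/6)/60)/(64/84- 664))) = 557120/119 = 4681.68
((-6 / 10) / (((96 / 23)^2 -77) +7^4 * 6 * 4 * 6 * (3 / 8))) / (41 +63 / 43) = -68241 / 625911249370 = -0.00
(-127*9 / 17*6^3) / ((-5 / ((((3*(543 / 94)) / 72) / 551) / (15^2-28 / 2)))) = 5585841 / 928925390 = 0.01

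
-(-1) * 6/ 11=0.55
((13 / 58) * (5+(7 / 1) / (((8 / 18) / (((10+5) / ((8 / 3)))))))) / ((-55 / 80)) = -38935 / 1276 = -30.51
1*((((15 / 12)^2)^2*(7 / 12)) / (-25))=-175 / 3072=-0.06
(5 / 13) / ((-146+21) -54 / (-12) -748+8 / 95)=-950 / 2144987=-0.00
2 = 2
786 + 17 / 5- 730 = 297 / 5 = 59.40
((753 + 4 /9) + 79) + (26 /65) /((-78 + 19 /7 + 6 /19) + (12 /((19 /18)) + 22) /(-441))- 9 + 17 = 840.44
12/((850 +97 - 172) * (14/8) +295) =48/6605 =0.01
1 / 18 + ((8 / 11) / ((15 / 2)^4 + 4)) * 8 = 576011 / 10036422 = 0.06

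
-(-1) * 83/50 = 1.66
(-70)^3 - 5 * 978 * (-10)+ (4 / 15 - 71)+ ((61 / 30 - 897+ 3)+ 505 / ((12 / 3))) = -294936.45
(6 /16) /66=1 /176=0.01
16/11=1.45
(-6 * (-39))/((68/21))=2457/34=72.26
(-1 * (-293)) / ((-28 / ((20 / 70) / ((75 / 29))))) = -8497 / 7350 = -1.16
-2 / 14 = -1 / 7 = -0.14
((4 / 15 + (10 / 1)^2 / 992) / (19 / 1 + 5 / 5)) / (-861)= -1367 / 64058400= -0.00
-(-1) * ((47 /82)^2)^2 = 4879681 /45212176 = 0.11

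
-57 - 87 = -144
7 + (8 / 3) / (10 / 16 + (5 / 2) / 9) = 647 / 65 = 9.95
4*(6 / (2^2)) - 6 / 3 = 4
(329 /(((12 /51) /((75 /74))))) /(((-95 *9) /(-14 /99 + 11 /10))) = -5307757 /3340656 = -1.59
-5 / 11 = -0.45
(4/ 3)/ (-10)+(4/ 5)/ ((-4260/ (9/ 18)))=-1421/ 10650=-0.13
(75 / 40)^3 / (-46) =-3375 / 23552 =-0.14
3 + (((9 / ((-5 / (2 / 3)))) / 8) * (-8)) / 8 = 63 / 20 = 3.15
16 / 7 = 2.29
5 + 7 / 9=52 / 9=5.78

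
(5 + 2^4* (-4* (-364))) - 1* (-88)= 23389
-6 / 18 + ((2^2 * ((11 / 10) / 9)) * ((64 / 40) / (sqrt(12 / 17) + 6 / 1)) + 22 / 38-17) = -1776413 / 106875-44 * sqrt(51) / 16875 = -16.64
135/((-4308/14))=-315/718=-0.44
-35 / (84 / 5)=-25 / 12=-2.08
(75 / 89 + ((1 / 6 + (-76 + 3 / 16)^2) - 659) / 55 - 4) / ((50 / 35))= 2351674549 / 37593600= 62.56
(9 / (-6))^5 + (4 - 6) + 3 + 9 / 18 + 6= -3 / 32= -0.09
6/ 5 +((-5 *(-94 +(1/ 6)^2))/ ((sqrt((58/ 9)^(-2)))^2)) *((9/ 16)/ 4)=71158679/ 25920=2745.32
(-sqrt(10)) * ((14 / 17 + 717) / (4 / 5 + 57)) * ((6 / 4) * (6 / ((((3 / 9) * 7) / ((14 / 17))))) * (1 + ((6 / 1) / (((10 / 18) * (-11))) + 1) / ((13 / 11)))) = -43491492 * sqrt(10) / 1085773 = -126.67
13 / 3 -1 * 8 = -11 / 3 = -3.67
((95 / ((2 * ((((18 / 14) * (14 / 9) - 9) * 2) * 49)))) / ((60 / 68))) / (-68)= 19 / 16464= 0.00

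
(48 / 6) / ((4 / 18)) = 36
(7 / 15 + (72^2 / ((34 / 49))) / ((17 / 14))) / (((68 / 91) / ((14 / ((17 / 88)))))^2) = 20954028430487152 / 362063535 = 57873898.93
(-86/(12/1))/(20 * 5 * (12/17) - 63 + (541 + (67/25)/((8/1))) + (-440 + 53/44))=-804100/12356337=-0.07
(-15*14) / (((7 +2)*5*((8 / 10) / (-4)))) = 23.33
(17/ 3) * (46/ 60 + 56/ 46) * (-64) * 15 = -744736/ 69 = -10793.28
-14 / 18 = -7 / 9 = -0.78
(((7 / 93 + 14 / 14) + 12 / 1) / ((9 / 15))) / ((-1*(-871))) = 6080 / 243009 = 0.03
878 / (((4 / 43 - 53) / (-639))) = 24124806 / 2275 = 10604.31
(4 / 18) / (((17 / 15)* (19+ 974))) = 10 / 50643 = 0.00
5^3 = 125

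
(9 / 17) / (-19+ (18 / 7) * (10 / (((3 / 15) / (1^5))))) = 63 / 13039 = 0.00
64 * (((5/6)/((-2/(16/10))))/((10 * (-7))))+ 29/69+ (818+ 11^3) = 1730774/805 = 2150.03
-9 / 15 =-3 / 5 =-0.60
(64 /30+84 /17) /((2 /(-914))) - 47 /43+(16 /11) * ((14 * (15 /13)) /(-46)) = -116654218621 /36063885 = -3234.65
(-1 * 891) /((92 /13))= -11583 /92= -125.90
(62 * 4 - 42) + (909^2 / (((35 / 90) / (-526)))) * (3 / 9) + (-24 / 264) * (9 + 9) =-28685155460 / 77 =-372534486.49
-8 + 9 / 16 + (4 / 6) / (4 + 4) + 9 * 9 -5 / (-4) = 74.90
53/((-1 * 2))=-26.50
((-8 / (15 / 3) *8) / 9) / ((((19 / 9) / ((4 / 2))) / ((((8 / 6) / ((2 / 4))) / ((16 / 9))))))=-192 / 95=-2.02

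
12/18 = 2/3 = 0.67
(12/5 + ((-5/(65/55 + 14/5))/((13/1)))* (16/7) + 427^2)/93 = 18168390353/9266985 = 1960.55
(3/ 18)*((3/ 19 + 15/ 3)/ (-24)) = -49/ 1368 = -0.04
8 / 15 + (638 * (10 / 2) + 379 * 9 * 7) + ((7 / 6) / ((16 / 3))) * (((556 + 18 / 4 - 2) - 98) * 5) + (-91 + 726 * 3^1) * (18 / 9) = 30475397 / 960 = 31745.21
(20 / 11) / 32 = 5 / 88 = 0.06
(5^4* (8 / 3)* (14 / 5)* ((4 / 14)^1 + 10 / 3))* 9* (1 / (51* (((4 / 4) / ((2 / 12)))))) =76000 / 153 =496.73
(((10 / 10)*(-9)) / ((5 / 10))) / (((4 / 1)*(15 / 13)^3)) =-2197 / 750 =-2.93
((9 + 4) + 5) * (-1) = -18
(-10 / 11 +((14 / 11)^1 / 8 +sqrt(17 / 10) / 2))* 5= -15 / 4 +sqrt(170) / 4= -0.49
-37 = -37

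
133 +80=213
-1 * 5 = -5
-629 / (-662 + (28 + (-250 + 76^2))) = -629 / 4892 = -0.13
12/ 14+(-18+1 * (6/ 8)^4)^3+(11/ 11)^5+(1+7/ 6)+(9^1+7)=-1941222515515/ 352321536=-5509.80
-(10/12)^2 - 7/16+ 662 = 95165/144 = 660.87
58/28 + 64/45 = 3.49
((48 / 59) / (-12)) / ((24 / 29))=-29 / 354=-0.08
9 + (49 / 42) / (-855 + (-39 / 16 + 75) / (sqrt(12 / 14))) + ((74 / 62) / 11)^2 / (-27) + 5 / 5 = 143828897464031 / 14385496585977 - 2408*sqrt(42) / 123713217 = 10.00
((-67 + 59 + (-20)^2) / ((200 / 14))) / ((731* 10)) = 343 / 91375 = 0.00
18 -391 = -373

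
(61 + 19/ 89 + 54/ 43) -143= -308191/ 3827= -80.53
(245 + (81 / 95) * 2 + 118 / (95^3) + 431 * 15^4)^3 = 6547177240568468042151265330841126925632 / 630249409724609375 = 10388232245119102630781.94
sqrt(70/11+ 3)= sqrt(1133)/11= 3.06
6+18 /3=12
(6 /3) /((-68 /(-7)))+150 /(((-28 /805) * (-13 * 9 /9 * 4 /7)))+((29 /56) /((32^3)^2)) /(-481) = 21964248085974687 /37821482008576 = 580.73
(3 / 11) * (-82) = -246 / 11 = -22.36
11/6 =1.83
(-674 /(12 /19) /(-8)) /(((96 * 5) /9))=6403 /2560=2.50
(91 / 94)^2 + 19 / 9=242413 / 79524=3.05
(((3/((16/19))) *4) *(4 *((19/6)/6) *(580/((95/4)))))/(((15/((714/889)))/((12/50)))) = 149872/15875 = 9.44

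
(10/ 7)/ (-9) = -10/ 63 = -0.16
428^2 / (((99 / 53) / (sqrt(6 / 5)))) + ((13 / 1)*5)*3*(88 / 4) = 111718.33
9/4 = 2.25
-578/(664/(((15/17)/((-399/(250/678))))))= 10625/14968884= 0.00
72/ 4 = 18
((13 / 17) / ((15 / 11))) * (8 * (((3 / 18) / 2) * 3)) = 286 / 255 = 1.12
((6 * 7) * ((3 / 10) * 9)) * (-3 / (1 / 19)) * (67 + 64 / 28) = -447849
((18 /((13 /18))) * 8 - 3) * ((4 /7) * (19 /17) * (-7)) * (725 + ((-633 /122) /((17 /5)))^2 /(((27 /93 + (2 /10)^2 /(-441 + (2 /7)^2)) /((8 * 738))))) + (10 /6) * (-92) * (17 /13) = -73154932331007157413880 /1732375787189541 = -42228096.74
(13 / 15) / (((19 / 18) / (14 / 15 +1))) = 754 / 475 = 1.59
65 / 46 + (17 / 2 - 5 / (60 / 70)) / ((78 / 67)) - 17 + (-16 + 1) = -152291 / 5382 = -28.30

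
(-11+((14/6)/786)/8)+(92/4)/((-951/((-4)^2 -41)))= -62160949/5979888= -10.40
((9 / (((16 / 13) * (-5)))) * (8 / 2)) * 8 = -234 / 5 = -46.80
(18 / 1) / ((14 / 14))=18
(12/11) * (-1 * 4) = -48/11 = -4.36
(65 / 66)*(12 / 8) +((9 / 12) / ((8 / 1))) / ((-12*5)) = 10389 / 7040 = 1.48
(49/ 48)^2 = 2401/ 2304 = 1.04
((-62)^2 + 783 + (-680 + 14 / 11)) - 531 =37590 / 11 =3417.27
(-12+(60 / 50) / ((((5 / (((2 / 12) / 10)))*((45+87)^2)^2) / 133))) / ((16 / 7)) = -6375511295069 / 1214383104000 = -5.25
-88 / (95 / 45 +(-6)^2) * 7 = -792 / 49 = -16.16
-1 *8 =-8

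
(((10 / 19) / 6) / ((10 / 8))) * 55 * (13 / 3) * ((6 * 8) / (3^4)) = 45760 / 4617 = 9.91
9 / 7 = 1.29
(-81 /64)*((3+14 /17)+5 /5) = -3321 /544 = -6.10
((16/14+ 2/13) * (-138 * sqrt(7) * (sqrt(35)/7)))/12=-1357 * sqrt(5)/91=-33.34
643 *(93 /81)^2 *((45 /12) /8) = 3089615 /7776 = 397.33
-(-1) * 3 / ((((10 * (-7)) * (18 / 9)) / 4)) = -0.09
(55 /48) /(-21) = -55 /1008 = -0.05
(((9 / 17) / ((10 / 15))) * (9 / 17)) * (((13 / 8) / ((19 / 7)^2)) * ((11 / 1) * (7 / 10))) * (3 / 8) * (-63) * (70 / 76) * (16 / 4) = -15768713961 / 253728128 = -62.15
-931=-931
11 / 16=0.69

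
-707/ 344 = -2.06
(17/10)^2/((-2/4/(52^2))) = -390728/25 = -15629.12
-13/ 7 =-1.86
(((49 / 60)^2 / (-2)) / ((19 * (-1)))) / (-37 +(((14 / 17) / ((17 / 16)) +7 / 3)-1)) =-693889 / 1379445600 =-0.00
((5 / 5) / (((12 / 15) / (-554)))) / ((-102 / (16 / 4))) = 1385 / 51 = 27.16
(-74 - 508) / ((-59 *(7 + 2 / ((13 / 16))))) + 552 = 553.04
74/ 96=0.77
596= 596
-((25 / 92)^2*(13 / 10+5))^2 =-62015625 / 286557184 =-0.22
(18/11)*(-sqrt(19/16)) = -9*sqrt(19)/22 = -1.78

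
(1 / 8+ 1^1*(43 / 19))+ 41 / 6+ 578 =267773 / 456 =587.22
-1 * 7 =-7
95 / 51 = 1.86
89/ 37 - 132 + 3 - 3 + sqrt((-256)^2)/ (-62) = -153381/ 1147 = -133.72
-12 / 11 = -1.09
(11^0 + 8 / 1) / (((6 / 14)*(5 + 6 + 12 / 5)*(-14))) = -15 / 134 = -0.11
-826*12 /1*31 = -307272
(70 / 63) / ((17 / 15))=50 / 51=0.98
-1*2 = -2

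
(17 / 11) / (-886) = -17 / 9746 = -0.00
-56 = -56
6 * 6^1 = 36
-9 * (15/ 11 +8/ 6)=-24.27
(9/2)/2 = 9/4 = 2.25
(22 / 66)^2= 1 / 9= 0.11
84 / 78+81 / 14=1249 / 182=6.86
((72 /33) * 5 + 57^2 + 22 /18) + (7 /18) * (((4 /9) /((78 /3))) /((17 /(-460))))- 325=578121133 /196911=2935.95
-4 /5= -0.80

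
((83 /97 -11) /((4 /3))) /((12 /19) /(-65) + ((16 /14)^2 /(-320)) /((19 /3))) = 783510 /1067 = 734.31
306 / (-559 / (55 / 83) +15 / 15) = -495 / 1363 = -0.36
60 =60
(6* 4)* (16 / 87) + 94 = 2854 / 29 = 98.41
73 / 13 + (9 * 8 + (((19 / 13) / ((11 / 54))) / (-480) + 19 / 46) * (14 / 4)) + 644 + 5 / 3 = 88004579 / 121440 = 724.68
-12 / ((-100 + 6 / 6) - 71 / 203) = 609 / 5042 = 0.12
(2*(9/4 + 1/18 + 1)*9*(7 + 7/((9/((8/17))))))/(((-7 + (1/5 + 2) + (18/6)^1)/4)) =-78890/81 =-973.95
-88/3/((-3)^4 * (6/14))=-616/729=-0.84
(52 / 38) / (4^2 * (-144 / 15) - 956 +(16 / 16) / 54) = -7020 / 5692153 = -0.00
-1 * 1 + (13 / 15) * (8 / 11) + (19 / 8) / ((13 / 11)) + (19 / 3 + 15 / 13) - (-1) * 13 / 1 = 126567 / 5720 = 22.13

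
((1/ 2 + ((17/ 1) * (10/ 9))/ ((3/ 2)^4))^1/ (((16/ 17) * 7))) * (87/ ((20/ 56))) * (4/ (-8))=-3041317/ 38880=-78.22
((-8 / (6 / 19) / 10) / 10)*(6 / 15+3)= -323 / 375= -0.86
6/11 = 0.55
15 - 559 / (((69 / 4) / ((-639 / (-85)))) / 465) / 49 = -44005539 / 19159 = -2296.86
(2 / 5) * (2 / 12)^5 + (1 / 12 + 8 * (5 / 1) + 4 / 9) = 787861 / 19440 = 40.53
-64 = -64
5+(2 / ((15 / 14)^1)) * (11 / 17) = 6.21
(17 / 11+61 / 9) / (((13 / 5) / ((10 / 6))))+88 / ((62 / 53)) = 9642452 / 119691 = 80.56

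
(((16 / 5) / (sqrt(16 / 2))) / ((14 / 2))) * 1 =4 * sqrt(2) / 35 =0.16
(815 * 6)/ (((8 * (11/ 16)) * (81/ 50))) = 163000/ 297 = 548.82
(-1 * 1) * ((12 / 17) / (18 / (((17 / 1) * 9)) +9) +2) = -322 / 155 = -2.08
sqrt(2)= 1.41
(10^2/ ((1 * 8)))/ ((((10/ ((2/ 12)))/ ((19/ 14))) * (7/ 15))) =475/ 784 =0.61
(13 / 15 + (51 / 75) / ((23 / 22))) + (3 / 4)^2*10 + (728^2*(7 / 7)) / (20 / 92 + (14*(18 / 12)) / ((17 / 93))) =716030826611 / 155263800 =4611.70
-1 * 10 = -10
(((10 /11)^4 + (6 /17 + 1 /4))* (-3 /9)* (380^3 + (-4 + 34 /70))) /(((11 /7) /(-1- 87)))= 1317174096.73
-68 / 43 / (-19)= 68 / 817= 0.08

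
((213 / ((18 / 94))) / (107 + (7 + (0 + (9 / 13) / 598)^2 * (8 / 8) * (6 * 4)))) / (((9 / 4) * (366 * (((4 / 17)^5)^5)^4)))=3288732153432175764297239292857672193708936403213522459785205281527574773627038054708212936050697723621055962093856378468855891058009 / 402225059672407297138245503091467934663552164004693331291236955374747648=8176348226812839009726970000000000000000000000000000000000000.00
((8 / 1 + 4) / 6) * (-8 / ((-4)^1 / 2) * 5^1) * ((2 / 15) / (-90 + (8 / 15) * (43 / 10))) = -200 / 3289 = -0.06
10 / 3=3.33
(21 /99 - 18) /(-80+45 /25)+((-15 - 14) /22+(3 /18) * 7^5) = 36129380 /12903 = 2800.08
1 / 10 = 0.10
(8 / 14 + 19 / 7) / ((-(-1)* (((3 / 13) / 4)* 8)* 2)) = 299 / 84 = 3.56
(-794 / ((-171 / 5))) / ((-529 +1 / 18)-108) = -1588 / 43567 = -0.04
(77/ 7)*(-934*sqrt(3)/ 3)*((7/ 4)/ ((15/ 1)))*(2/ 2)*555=-1330483*sqrt(3)/ 6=-384077.36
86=86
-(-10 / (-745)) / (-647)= 0.00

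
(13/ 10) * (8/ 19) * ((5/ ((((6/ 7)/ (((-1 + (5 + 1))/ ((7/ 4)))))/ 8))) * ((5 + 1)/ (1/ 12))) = 99840/ 19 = 5254.74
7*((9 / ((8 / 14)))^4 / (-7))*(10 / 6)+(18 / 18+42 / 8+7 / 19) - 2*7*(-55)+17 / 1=-494983605 / 4864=-101764.72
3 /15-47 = -234 /5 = -46.80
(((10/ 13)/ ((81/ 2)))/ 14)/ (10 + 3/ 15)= 50/ 375921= 0.00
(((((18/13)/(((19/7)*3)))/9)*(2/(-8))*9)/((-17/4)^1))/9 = 14/12597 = 0.00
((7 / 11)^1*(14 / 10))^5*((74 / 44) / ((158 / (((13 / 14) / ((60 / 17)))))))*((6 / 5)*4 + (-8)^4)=76883346554287 / 11927839687500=6.45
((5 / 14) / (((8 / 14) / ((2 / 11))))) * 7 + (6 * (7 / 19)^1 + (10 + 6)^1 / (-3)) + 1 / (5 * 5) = -2.29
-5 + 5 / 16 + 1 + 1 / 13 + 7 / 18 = -6031 / 1872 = -3.22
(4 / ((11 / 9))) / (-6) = -6 / 11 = -0.55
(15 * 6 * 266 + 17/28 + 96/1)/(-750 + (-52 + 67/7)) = -673025/22188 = -30.33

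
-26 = -26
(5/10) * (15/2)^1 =15/4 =3.75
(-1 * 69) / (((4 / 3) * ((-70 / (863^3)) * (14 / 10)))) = 133046278929 / 392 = 339403772.78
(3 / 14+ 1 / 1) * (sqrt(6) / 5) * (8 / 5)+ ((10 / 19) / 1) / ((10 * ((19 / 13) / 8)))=104 / 361+ 68 * sqrt(6) / 175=1.24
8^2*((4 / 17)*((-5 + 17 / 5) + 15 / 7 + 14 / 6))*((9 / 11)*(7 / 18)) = 38656 / 2805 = 13.78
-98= -98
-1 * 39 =-39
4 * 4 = 16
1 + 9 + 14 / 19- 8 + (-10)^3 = -18948 / 19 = -997.26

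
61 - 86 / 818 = 24906 / 409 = 60.89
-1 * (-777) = 777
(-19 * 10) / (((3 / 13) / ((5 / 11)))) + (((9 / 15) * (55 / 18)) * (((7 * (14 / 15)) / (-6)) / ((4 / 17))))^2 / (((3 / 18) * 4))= -2277553741 / 8553600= -266.27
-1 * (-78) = 78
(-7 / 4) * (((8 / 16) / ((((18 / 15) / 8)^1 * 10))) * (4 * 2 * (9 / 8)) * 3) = -63 / 4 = -15.75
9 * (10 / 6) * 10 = 150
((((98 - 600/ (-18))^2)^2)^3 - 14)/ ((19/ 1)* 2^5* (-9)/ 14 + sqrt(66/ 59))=-878513220603682907214119890526332912/ 13039578979335 - 342863099031321384394449109817369* sqrt(3894)/ 117356210814015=-67555131911330159831395.79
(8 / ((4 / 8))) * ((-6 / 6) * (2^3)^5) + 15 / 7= -3670001 / 7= -524285.86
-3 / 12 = -1 / 4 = -0.25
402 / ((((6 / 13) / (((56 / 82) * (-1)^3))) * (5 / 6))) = -146328 / 205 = -713.80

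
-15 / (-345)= 1 / 23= 0.04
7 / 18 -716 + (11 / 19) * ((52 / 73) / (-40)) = -44665511 / 62415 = -715.62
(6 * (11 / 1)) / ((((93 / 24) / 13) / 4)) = 27456 / 31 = 885.68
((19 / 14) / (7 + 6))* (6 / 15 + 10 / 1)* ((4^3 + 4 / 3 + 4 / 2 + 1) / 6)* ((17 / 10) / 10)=13243 / 6300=2.10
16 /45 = 0.36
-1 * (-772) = 772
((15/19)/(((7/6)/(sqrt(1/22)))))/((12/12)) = 45 * sqrt(22)/1463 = 0.14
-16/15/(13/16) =-256/195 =-1.31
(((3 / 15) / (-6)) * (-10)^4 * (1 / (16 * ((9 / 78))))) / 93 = -1625 / 837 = -1.94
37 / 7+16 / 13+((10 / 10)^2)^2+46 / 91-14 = -544 / 91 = -5.98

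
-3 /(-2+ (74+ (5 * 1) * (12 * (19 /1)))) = -0.00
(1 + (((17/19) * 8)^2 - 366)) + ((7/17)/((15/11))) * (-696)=-16076769/30685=-523.93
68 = 68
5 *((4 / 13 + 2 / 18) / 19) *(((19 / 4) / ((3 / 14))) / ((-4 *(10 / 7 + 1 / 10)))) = -60025 / 150228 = -0.40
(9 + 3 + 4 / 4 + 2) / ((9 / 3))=5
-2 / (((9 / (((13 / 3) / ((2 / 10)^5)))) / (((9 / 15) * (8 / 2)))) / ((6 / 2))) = -65000 / 3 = -21666.67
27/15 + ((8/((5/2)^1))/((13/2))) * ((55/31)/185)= 134551/74555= 1.80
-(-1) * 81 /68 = 81 /68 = 1.19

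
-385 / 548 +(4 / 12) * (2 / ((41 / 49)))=6349 / 67404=0.09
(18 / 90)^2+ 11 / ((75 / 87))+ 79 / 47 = 14.48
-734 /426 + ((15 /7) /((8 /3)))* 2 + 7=41057 /5964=6.88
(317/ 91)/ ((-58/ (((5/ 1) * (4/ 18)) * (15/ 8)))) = -7925/ 63336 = -0.13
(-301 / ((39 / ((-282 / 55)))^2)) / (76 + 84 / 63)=-0.07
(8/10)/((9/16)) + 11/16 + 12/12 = 2239/720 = 3.11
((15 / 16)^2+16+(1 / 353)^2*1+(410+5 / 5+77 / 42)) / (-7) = -41123338339 / 669897984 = -61.39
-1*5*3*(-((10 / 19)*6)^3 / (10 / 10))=3240000 / 6859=472.37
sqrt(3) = 1.73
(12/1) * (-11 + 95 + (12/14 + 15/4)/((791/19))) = 5588649/5537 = 1009.33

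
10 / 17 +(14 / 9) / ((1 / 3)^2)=248 / 17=14.59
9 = 9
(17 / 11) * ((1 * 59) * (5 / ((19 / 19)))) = 5015 / 11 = 455.91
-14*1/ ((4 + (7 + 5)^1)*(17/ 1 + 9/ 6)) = -7/ 148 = -0.05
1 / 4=0.25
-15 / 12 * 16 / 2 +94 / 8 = 7 / 4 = 1.75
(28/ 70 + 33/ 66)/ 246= 3/ 820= 0.00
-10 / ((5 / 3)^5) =-486 / 625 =-0.78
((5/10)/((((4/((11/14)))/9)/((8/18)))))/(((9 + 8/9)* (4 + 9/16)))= 396/45479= 0.01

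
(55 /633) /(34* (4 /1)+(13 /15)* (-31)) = 275 /345407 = 0.00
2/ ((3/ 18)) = 12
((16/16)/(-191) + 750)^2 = 20520276001/36481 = 562492.15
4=4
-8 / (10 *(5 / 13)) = -2.08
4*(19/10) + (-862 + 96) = -3792/5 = -758.40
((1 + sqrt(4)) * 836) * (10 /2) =12540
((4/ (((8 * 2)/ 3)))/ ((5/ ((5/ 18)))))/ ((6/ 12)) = 1/ 12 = 0.08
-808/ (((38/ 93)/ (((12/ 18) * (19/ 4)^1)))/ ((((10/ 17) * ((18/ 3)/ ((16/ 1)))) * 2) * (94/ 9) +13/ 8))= -7962133/ 204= -39030.06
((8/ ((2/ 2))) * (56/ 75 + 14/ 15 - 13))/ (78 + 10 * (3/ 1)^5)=-566/ 15675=-0.04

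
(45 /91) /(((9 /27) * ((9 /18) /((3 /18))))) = 45 /91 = 0.49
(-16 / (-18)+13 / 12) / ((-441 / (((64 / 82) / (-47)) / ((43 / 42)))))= 1136 / 15660729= 0.00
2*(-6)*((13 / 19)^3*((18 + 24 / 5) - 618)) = 78459264 / 34295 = 2287.78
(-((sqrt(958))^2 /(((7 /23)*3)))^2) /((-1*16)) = 121374289 /1764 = 68806.29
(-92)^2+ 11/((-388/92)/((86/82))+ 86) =686246607/81077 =8464.13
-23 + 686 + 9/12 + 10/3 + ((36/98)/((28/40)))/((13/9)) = 667.45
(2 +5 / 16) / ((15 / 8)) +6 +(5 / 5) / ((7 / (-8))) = 1279 / 210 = 6.09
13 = 13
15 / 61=0.25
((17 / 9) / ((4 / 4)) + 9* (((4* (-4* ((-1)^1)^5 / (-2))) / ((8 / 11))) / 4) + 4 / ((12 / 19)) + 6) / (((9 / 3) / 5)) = -1895 / 108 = -17.55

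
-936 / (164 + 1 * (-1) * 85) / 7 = -936 / 553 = -1.69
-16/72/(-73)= 2/657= 0.00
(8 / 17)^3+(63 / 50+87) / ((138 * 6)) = 14292623 / 67799400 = 0.21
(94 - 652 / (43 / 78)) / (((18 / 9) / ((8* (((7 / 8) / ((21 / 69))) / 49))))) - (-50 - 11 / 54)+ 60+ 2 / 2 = -16418959 / 113778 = -144.31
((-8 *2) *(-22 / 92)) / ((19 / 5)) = 440 / 437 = 1.01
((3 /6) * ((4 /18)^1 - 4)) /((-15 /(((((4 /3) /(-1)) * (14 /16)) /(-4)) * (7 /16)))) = 833 /51840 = 0.02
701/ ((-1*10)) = -701/ 10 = -70.10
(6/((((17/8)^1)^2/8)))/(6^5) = 32/23409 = 0.00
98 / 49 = 2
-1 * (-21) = 21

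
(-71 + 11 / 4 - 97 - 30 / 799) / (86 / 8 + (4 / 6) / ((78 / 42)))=-14.88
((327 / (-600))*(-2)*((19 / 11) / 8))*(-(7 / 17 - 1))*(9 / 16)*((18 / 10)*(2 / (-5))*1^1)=-167751 / 2992000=-0.06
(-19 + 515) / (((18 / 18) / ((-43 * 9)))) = -191952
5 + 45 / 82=5.55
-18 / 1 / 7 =-18 / 7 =-2.57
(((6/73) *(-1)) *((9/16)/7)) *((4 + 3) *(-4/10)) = 27/1460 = 0.02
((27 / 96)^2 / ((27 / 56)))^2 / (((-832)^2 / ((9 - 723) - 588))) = -287091 / 5670699008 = -0.00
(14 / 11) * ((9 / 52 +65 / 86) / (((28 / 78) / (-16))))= -24924 / 473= -52.69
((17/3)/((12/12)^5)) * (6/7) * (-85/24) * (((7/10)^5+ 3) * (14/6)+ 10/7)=-5353303927/35280000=-151.74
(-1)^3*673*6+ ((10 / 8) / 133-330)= -2323771 / 532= -4367.99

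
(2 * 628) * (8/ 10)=5024/ 5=1004.80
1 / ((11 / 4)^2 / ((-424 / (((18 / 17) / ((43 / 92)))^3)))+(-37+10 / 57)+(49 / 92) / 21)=-36188403893804 / 1339208365854251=-0.03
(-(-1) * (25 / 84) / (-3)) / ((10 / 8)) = -5 / 63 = -0.08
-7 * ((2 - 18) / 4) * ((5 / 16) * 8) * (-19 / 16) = -665 / 8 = -83.12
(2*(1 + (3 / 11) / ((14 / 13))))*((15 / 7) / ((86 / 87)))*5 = 1259325 / 46354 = 27.17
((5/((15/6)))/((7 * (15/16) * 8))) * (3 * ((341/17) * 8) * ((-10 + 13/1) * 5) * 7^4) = 11228448/17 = 660496.94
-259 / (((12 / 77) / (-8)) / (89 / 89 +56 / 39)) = 3789170 / 117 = 32386.07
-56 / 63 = -8 / 9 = -0.89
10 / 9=1.11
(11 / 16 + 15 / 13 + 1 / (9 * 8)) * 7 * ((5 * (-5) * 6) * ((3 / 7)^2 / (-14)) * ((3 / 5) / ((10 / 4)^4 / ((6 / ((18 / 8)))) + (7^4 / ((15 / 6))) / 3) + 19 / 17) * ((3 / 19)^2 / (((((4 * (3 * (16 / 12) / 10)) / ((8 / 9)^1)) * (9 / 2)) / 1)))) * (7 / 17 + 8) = 362822403625 / 489834670584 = 0.74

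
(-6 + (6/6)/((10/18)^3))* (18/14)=-27/125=-0.22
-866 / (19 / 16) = -13856 / 19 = -729.26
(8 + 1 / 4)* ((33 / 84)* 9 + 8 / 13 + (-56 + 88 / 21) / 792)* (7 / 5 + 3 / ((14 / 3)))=971729 / 14112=68.86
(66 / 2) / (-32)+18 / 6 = 63 / 32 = 1.97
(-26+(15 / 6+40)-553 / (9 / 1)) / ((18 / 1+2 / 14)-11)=-5663 / 900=-6.29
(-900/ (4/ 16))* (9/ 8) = -4050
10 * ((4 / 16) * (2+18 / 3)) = 20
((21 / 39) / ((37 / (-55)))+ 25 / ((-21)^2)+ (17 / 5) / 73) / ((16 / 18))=-53976343 / 68821480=-0.78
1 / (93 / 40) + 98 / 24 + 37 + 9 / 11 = 173221 / 4092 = 42.33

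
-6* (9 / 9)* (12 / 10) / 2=-18 / 5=-3.60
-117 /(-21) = 39 /7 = 5.57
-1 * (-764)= 764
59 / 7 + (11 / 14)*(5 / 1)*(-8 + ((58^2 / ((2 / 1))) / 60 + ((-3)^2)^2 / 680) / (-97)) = -13375213 / 554064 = -24.14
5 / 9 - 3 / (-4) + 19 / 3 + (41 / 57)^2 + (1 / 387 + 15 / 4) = 3327503 / 279414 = 11.91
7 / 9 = 0.78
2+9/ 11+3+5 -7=42/ 11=3.82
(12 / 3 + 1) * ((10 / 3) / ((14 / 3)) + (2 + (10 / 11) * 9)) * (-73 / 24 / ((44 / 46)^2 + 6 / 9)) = -32399663 / 309232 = -104.77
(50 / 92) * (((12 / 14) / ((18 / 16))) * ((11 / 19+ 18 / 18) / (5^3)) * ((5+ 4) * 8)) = 1152 / 3059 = 0.38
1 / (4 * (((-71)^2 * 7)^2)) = 1 / 4980689476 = 0.00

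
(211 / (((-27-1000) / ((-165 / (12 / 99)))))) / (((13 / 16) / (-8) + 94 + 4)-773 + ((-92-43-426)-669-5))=-36764640 / 251094311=-0.15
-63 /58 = -1.09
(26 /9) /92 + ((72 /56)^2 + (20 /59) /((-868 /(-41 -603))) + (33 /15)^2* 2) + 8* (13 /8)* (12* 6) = 878987106323 /927577350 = 947.62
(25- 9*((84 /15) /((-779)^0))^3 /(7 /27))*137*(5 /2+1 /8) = -2183421471 /1000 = -2183421.47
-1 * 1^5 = -1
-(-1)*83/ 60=83/ 60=1.38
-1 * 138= -138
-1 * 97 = -97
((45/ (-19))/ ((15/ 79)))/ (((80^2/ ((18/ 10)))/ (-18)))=19197/ 304000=0.06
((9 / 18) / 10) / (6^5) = 1 / 155520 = 0.00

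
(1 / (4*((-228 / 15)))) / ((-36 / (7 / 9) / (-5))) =-175 / 98496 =-0.00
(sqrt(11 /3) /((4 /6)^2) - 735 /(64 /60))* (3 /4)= -513.57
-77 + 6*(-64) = -461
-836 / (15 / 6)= -1672 / 5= -334.40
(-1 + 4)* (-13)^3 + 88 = -6503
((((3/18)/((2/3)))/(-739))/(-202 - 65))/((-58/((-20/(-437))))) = -5/5001095298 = -0.00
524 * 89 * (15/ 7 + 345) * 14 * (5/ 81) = 13990800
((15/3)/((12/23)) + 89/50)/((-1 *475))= -3409/142500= -0.02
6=6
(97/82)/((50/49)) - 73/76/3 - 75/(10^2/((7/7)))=20821/233700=0.09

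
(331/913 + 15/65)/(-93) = -7042/1103817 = -0.01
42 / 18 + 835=837.33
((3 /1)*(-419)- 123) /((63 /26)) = -11960 /21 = -569.52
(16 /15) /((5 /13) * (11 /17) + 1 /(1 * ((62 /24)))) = 109616 /65355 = 1.68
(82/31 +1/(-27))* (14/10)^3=748769/104625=7.16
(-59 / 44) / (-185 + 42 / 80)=590 / 81169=0.01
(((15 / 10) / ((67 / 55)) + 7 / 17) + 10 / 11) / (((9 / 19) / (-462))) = -8505749 / 3417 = -2489.24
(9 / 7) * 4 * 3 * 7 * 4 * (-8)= -3456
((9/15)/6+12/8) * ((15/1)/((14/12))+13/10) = 3964/175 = 22.65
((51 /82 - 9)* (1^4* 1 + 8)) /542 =-6183 /44444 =-0.14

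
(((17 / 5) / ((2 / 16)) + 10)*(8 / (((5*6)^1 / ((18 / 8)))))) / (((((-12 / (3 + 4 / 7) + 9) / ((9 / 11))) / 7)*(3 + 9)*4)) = 1953 / 4136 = 0.47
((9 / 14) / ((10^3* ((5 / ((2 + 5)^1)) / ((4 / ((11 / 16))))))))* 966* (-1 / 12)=-0.42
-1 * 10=-10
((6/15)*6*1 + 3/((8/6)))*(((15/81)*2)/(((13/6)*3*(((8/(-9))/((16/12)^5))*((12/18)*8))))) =-248/1053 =-0.24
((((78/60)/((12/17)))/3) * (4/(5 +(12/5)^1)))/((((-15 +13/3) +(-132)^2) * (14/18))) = 663/27060320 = 0.00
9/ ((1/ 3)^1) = 27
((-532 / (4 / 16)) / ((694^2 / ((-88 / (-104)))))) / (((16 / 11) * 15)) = -16093 / 93919020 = -0.00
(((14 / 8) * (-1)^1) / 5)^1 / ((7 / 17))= -17 / 20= -0.85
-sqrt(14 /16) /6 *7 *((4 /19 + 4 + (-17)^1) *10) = 2835 *sqrt(14) /76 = 139.57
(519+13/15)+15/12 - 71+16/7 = 190009/420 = 452.40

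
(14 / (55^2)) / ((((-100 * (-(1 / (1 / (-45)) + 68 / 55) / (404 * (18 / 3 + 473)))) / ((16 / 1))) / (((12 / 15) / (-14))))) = 3096256 / 16548125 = 0.19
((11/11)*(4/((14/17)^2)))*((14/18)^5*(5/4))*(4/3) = 495635/177147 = 2.80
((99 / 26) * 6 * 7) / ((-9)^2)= 77 / 39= 1.97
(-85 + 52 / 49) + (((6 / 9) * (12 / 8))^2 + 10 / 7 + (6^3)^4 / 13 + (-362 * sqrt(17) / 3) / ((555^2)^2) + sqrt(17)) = 284638201513 * sqrt(17) / 284638201875 + 106662282542 / 637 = 167444717.69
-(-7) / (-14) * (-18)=9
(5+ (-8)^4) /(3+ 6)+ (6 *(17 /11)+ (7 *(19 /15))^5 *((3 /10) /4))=509556379823 /111375000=4575.14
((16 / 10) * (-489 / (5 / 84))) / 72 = -4564 / 25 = -182.56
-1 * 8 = -8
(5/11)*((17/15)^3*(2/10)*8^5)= 160989184/37125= 4336.41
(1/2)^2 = 0.25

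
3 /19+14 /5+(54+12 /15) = 5487 /95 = 57.76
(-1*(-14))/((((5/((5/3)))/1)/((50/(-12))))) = -175/9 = -19.44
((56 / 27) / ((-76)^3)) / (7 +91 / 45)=-5 / 9547728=-0.00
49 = 49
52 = 52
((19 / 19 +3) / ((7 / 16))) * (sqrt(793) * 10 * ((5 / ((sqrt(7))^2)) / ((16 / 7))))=200 * sqrt(793) / 7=804.58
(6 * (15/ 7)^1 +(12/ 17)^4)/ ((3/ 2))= 5108028/ 584647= 8.74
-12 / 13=-0.92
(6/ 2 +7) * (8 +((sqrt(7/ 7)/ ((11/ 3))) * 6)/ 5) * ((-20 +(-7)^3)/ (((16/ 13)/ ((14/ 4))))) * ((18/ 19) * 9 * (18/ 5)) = -501323823/ 190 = -2638546.44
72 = 72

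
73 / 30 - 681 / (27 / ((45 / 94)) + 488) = 1.18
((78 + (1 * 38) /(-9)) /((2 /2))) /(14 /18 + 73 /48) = 10624 /331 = 32.10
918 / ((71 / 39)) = 35802 / 71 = 504.25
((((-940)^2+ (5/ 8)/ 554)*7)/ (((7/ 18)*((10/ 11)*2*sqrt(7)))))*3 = 232617243177*sqrt(7)/ 62048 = 9918891.44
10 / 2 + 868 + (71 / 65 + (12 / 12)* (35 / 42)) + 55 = 362671 / 390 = 929.93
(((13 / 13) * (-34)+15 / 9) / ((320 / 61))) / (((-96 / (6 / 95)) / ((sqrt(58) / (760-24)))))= 5917 * sqrt(58) / 1073971200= 0.00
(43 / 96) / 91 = 43 / 8736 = 0.00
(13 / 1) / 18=13 / 18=0.72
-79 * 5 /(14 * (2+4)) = -395 /84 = -4.70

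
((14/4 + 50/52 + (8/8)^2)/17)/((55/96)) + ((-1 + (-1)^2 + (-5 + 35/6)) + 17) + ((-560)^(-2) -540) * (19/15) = -2537161916337/3811808000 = -665.61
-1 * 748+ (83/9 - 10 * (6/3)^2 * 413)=-155329/9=-17258.78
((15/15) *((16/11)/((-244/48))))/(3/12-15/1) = 768/39589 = 0.02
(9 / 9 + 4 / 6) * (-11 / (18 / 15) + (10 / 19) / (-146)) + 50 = 866725 / 24966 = 34.72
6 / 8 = 3 / 4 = 0.75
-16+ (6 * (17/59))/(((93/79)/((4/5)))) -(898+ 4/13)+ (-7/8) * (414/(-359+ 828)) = -29118099059/31861180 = -913.91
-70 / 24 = -35 / 12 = -2.92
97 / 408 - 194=-79055 / 408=-193.76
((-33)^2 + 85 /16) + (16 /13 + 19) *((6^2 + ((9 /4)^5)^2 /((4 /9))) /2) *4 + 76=305353.18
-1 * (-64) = 64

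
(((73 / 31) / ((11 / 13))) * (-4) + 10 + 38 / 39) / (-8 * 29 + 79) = 2096 / 2034747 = 0.00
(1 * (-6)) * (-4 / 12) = 2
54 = 54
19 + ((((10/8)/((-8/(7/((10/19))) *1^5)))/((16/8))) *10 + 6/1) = 935/64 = 14.61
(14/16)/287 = 0.00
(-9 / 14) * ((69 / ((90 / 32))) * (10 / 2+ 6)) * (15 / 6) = -3036 / 7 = -433.71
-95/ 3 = -31.67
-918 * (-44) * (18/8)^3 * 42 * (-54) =-2086968807/2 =-1043484403.50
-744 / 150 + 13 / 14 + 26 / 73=-93903 / 25550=-3.68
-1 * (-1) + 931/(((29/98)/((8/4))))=182505/29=6293.28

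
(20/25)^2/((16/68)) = 68/25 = 2.72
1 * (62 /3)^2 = 3844 /9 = 427.11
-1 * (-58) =58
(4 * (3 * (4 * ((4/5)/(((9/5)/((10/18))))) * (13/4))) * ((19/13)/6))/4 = 190/81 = 2.35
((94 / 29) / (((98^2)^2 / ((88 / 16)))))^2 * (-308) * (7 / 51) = -2940179 / 1861738612324253376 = -0.00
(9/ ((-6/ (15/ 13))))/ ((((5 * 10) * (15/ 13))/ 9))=-27/ 100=-0.27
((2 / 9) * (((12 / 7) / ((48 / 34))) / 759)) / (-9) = -17 / 430353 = -0.00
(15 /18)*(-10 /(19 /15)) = -125 /19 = -6.58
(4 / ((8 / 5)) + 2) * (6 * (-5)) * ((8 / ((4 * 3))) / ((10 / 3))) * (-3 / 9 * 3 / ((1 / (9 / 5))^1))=243 / 5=48.60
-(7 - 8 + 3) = -2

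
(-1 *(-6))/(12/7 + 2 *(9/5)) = 35/31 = 1.13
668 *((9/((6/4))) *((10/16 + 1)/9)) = 2171/3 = 723.67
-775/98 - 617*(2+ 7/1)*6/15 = -1092263/490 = -2229.11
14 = 14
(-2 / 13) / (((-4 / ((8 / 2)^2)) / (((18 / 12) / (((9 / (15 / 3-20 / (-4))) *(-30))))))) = -4 / 117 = -0.03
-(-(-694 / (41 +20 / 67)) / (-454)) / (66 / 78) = 302237 / 6909199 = 0.04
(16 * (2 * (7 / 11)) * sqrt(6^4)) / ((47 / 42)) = 338688 / 517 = 655.10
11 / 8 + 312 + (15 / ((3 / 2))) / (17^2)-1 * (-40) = 817083 / 2312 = 353.41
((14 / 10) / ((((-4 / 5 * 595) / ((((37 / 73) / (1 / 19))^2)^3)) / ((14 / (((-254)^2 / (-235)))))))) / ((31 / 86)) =1707639938748705191363 / 5145353403098612348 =331.88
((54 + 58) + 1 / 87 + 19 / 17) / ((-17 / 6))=-334636 / 8381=-39.93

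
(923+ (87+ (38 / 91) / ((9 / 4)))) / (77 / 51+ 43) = 7032407 / 309855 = 22.70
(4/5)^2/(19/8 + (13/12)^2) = 2304/12775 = 0.18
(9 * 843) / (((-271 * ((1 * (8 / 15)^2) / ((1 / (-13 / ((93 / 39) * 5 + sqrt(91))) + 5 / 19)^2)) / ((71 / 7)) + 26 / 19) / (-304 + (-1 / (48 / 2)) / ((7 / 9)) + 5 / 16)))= 894066.00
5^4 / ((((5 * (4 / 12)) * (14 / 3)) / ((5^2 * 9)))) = 253125 / 14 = 18080.36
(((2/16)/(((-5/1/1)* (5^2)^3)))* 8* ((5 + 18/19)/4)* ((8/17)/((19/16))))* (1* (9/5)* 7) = -227808/2397265625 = -0.00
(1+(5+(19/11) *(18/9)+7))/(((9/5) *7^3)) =905/33957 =0.03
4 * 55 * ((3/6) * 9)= 990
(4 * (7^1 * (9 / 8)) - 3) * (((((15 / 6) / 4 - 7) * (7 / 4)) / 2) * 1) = -20349 / 128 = -158.98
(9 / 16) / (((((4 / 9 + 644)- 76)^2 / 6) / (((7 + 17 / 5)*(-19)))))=-540189 / 261734560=-0.00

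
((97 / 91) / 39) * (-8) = -776 / 3549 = -0.22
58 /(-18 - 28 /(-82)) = -3.28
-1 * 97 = -97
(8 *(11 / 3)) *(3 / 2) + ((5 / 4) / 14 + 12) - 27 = 1629 / 56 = 29.09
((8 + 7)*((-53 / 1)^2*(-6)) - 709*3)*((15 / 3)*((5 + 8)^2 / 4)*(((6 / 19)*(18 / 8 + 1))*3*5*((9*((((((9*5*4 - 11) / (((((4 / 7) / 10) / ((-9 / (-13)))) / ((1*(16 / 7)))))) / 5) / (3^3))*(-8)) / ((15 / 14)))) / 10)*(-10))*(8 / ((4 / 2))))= -146790114045120 / 19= -7725795476058.95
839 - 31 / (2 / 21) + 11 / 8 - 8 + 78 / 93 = 125913 / 248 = 507.71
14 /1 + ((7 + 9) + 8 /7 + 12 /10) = 1132 /35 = 32.34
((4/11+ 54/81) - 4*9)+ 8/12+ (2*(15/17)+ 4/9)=-54014/1683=-32.09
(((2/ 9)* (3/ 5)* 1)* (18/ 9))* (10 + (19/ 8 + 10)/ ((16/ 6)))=937/ 240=3.90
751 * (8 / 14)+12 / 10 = 430.34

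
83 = 83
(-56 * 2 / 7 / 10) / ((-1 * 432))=1 / 270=0.00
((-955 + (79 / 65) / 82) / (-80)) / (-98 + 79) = -5090071 / 8101600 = -0.63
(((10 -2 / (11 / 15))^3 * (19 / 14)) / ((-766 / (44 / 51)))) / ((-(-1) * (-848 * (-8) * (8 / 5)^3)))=-296875 / 14029694448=-0.00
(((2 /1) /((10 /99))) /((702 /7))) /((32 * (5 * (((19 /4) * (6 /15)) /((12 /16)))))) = 77 /158080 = 0.00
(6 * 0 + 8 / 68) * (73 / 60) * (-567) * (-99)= 1365903 / 170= 8034.72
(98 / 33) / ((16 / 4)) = 0.74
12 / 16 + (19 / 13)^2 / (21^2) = 225031 / 298116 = 0.75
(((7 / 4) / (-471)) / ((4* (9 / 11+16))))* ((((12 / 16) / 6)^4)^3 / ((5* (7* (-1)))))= 11 / 479029728431308800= 0.00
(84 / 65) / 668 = 21 / 10855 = 0.00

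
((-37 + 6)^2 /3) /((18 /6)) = 961 /9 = 106.78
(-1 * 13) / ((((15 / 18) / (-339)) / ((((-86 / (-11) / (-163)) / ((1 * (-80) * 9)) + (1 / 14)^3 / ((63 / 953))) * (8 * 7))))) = 25404556944 / 15374975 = 1652.33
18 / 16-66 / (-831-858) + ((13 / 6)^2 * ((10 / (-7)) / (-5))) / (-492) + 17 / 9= 26614477 / 8725374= 3.05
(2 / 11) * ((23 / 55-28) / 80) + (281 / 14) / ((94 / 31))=6.56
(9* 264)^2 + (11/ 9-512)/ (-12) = 609705205/ 108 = 5645418.56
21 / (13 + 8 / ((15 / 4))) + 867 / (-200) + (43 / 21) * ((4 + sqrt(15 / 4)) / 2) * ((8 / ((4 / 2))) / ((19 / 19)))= 43 * sqrt(15) / 21 + 12807611 / 953400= 21.36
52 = 52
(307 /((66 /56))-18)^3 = 512384096008 /35937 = 14257842.78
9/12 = 3/4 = 0.75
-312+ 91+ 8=-213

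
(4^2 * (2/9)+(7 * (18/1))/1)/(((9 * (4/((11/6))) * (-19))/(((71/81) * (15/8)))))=-2276615/3989088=-0.57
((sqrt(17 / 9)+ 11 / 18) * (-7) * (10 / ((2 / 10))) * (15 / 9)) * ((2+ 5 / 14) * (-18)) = 15125+ 8250 * sqrt(17) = 49140.62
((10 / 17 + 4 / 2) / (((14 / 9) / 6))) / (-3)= -396 / 119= -3.33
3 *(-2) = -6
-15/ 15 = -1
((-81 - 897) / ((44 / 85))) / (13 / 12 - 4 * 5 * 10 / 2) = 249390 / 13057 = 19.10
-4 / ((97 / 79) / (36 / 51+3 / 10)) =-27018 / 8245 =-3.28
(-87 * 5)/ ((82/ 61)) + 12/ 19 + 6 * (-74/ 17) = -9245829/ 26486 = -349.08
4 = 4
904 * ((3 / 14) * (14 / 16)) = 339 / 2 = 169.50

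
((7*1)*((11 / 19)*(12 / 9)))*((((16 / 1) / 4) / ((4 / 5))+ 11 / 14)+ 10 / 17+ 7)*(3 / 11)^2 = 19098 / 3553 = 5.38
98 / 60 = 49 / 30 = 1.63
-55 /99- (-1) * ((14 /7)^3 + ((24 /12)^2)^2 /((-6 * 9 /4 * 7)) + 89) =96.28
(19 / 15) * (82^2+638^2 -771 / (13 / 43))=101570789 / 195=520875.84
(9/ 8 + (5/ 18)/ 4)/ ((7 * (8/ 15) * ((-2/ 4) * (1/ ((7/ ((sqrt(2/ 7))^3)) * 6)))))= -1505 * sqrt(14)/ 32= -175.97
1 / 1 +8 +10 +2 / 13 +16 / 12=799 / 39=20.49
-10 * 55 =-550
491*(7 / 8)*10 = 17185 / 4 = 4296.25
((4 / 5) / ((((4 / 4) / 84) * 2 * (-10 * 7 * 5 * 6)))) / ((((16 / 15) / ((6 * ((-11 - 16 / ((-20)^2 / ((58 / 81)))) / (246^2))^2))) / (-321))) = 53367629123 / 55619453763000000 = 0.00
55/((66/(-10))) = -25/3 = -8.33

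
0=0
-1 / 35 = -0.03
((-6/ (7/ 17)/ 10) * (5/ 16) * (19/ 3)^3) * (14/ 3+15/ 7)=-16674229/ 21168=-787.71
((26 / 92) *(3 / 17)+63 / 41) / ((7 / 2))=50865 / 112217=0.45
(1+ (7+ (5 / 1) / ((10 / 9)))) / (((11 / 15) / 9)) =3375 / 22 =153.41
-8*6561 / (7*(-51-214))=52488 / 1855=28.30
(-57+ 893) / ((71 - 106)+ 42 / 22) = -2299 / 91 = -25.26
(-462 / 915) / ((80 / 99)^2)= -754677 / 976000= -0.77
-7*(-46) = 322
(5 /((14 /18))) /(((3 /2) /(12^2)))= 4320 /7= 617.14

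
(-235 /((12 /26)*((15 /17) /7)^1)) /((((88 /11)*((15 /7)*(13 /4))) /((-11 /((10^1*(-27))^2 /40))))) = 430661 /984150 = 0.44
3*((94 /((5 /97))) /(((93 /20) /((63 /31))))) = 2297736 /961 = 2390.98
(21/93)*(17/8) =0.48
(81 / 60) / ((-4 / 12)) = -81 / 20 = -4.05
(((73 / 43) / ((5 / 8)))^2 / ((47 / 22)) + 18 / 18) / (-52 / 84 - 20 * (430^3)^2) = -203191947 / 5768126836996093528243475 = -0.00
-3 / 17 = -0.18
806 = 806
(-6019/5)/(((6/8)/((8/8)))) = -24076/15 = -1605.07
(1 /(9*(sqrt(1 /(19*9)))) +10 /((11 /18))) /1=sqrt(19) /3 +180 /11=17.82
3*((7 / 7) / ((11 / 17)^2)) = 867 / 121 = 7.17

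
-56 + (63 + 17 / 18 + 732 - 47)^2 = 181719217 / 324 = 560861.78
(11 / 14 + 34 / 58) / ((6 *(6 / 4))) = 557 / 3654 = 0.15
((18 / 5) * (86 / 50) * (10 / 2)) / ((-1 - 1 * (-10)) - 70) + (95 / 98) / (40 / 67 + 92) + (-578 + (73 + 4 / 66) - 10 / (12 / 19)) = -483314998483 / 927187800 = -521.27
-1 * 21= -21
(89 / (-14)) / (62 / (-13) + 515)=-1157 / 92862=-0.01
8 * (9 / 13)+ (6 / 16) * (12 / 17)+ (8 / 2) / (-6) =6811 / 1326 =5.14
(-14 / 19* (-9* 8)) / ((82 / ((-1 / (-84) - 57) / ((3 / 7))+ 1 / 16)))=-133973 / 1558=-85.99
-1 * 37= -37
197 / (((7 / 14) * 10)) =197 / 5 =39.40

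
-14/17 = -0.82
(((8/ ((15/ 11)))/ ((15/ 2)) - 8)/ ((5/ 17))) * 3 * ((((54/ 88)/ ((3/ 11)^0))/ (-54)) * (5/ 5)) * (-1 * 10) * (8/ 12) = -13804/ 2475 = -5.58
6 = 6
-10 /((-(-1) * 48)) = -5 /24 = -0.21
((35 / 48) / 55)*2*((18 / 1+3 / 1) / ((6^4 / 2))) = 49 / 57024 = 0.00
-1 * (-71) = 71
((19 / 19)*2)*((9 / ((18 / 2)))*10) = 20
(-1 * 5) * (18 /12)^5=-1215 /32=-37.97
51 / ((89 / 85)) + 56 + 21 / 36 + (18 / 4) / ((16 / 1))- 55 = 432091 / 8544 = 50.57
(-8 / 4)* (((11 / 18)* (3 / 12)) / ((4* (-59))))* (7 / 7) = 11 / 8496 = 0.00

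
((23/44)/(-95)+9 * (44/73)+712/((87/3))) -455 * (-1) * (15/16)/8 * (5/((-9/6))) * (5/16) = -57927759971/2265359360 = -25.57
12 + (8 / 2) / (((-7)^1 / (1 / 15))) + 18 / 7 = 218 / 15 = 14.53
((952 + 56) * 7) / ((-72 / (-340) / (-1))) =-33320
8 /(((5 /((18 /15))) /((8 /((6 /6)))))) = 384 /25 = 15.36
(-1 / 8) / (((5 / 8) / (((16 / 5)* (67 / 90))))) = -536 / 1125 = -0.48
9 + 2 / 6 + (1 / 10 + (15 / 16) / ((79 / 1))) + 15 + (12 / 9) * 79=2460601 / 18960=129.78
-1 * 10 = -10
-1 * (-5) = 5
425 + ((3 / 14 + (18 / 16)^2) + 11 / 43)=8220637 / 19264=426.74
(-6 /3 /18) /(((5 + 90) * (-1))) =1 /855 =0.00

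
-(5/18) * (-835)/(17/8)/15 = 3340/459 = 7.28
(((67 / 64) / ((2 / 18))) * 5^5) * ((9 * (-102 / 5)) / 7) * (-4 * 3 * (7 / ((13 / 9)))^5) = 73575966713011875 / 2970344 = 24770183760.87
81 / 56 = 1.45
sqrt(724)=2 * sqrt(181)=26.91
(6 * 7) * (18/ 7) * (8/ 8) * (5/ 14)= 38.57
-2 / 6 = -1 / 3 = -0.33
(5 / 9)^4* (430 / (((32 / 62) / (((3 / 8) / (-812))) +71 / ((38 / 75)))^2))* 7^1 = 2610580525000 / 8698781974442121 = 0.00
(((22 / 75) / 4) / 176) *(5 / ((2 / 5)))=1 / 192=0.01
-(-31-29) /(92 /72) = 1080 /23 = 46.96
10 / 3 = 3.33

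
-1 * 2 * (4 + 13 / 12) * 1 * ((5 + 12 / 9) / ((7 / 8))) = -4636 / 63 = -73.59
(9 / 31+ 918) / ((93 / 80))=789.93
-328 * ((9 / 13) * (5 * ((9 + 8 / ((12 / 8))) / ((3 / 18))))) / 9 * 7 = -987280 / 13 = -75944.62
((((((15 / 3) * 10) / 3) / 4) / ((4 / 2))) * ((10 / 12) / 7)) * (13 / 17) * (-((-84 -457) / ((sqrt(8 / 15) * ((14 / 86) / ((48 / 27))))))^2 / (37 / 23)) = -404522458827500 / 52426521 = -7715988.99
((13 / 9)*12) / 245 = 0.07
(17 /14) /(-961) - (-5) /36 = 33329 /242172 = 0.14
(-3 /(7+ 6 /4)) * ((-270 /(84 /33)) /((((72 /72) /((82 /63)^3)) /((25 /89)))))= 758131000 /32694417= 23.19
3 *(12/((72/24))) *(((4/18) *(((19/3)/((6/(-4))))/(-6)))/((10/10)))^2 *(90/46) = 0.57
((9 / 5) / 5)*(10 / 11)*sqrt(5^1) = 0.73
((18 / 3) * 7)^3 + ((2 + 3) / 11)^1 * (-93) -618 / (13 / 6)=10547751 / 143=73760.50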